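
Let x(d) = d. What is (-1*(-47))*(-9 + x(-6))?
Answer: -705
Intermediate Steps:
(-1*(-47))*(-9 + x(-6)) = (-1*(-47))*(-9 - 6) = 47*(-15) = -705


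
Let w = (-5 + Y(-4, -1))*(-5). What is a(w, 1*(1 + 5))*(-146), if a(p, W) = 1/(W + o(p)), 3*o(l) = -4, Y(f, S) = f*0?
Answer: -219/7 ≈ -31.286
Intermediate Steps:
Y(f, S) = 0
o(l) = -4/3 (o(l) = (1/3)*(-4) = -4/3)
w = 25 (w = (-5 + 0)*(-5) = -5*(-5) = 25)
a(p, W) = 1/(-4/3 + W) (a(p, W) = 1/(W - 4/3) = 1/(-4/3 + W))
a(w, 1*(1 + 5))*(-146) = (3/(-4 + 3*(1*(1 + 5))))*(-146) = (3/(-4 + 3*(1*6)))*(-146) = (3/(-4 + 3*6))*(-146) = (3/(-4 + 18))*(-146) = (3/14)*(-146) = -219/7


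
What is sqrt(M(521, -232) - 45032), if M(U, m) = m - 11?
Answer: 5*I*sqrt(1811) ≈ 212.78*I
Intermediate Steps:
M(U, m) = -11 + m
sqrt(M(521, -232) - 45032) = sqrt((-11 - 232) - 45032) = sqrt(-243 - 45032) = sqrt(-45275) = 5*I*sqrt(1811)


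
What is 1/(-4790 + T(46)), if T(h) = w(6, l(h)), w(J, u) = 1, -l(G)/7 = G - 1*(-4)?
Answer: -1/4789 ≈ -0.00020881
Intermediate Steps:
l(G) = -28 - 7*G (l(G) = -7*(G - 1*(-4)) = -7*(G + 4) = -7*(4 + G) = -28 - 7*G)
T(h) = 1
1/(-4790 + T(46)) = 1/(-4790 + 1) = 1/(-4789) = -1/4789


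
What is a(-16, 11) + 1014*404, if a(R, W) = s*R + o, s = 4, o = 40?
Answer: 409632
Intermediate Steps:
a(R, W) = 40 + 4*R (a(R, W) = 4*R + 40 = 40 + 4*R)
a(-16, 11) + 1014*404 = (40 + 4*(-16)) + 1014*404 = (40 - 64) + 409656 = -24 + 409656 = 409632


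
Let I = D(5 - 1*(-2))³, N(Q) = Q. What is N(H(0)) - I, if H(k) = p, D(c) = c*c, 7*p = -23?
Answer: -823566/7 ≈ -1.1765e+5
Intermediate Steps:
p = -23/7 (p = (⅐)*(-23) = -23/7 ≈ -3.2857)
D(c) = c²
H(k) = -23/7
I = 117649 (I = ((5 - 1*(-2))²)³ = ((5 + 2)²)³ = (7²)³ = 49³ = 117649)
N(H(0)) - I = -23/7 - 1*117649 = -23/7 - 117649 = -823566/7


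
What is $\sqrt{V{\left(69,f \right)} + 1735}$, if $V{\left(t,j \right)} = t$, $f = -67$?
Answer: $2 \sqrt{451} \approx 42.474$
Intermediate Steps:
$\sqrt{V{\left(69,f \right)} + 1735} = \sqrt{69 + 1735} = \sqrt{1804} = 2 \sqrt{451}$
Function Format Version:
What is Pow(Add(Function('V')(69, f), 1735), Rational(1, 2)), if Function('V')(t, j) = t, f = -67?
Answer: Mul(2, Pow(451, Rational(1, 2))) ≈ 42.474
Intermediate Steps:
Pow(Add(Function('V')(69, f), 1735), Rational(1, 2)) = Pow(Add(69, 1735), Rational(1, 2)) = Pow(1804, Rational(1, 2)) = Mul(2, Pow(451, Rational(1, 2)))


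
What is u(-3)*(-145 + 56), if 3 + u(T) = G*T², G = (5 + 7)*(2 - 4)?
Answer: 19491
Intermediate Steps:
G = -24 (G = 12*(-2) = -24)
u(T) = -3 - 24*T²
u(-3)*(-145 + 56) = (-3 - 24*(-3)²)*(-145 + 56) = (-3 - 24*9)*(-89) = (-3 - 216)*(-89) = -219*(-89) = 19491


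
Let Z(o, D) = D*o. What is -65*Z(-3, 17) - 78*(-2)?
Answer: 3471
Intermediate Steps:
-65*Z(-3, 17) - 78*(-2) = -1105*(-3) - 78*(-2) = -65*(-51) + 156 = 3315 + 156 = 3471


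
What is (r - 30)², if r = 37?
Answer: 49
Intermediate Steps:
(r - 30)² = (37 - 30)² = 7² = 49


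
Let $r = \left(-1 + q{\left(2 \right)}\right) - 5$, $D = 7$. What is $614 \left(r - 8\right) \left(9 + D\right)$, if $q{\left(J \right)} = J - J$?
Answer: $-137536$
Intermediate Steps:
$q{\left(J \right)} = 0$
$r = -6$ ($r = \left(-1 + 0\right) - 5 = -1 - 5 = -6$)
$614 \left(r - 8\right) \left(9 + D\right) = 614 \left(-6 - 8\right) \left(9 + 7\right) = 614 \left(\left(-14\right) 16\right) = 614 \left(-224\right) = -137536$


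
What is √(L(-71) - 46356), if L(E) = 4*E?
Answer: 4*I*√2915 ≈ 215.96*I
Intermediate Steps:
√(L(-71) - 46356) = √(4*(-71) - 46356) = √(-284 - 46356) = √(-46640) = 4*I*√2915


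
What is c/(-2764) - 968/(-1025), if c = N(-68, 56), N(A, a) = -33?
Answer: 2709377/2833100 ≈ 0.95633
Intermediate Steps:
c = -33
c/(-2764) - 968/(-1025) = -33/(-2764) - 968/(-1025) = -33*(-1/2764) - 968*(-1/1025) = 33/2764 + 968/1025 = 2709377/2833100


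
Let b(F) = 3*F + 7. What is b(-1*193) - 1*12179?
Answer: -12751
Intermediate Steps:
b(F) = 7 + 3*F
b(-1*193) - 1*12179 = (7 + 3*(-1*193)) - 1*12179 = (7 + 3*(-193)) - 12179 = (7 - 579) - 12179 = -572 - 12179 = -12751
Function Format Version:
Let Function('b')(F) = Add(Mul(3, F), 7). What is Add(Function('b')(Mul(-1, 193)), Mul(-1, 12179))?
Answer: -12751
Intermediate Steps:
Function('b')(F) = Add(7, Mul(3, F))
Add(Function('b')(Mul(-1, 193)), Mul(-1, 12179)) = Add(Add(7, Mul(3, Mul(-1, 193))), Mul(-1, 12179)) = Add(Add(7, Mul(3, -193)), -12179) = Add(Add(7, -579), -12179) = Add(-572, -12179) = -12751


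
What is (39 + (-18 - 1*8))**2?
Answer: 169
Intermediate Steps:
(39 + (-18 - 1*8))**2 = (39 + (-18 - 8))**2 = (39 - 26)**2 = 13**2 = 169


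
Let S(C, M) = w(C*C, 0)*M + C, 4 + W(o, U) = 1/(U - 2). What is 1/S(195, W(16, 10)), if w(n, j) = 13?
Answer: 8/1157 ≈ 0.0069144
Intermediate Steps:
W(o, U) = -4 + 1/(-2 + U) (W(o, U) = -4 + 1/(U - 2) = -4 + 1/(-2 + U))
S(C, M) = C + 13*M (S(C, M) = 13*M + C = C + 13*M)
1/S(195, W(16, 10)) = 1/(195 + 13*((9 - 4*10)/(-2 + 10))) = 1/(195 + 13*((9 - 40)/8)) = 1/(195 + 13*((⅛)*(-31))) = 1/(195 + 13*(-31/8)) = 1/(195 - 403/8) = 1/(1157/8) = 8/1157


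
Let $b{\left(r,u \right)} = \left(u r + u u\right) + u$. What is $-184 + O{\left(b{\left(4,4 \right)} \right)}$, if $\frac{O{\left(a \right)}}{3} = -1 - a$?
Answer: $-295$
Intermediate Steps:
$b{\left(r,u \right)} = u + u^{2} + r u$ ($b{\left(r,u \right)} = \left(r u + u^{2}\right) + u = \left(u^{2} + r u\right) + u = u + u^{2} + r u$)
$O{\left(a \right)} = -3 - 3 a$ ($O{\left(a \right)} = 3 \left(-1 - a\right) = -3 - 3 a$)
$-184 + O{\left(b{\left(4,4 \right)} \right)} = -184 - \left(3 + 3 \cdot 4 \left(1 + 4 + 4\right)\right) = -184 - \left(3 + 3 \cdot 4 \cdot 9\right) = -184 - 111 = -295$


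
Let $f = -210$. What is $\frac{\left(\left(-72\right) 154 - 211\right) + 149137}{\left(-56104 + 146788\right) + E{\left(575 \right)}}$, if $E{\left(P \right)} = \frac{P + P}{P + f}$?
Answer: $\frac{5031087}{3310081} \approx 1.5199$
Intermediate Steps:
$E{\left(P \right)} = \frac{2 P}{-210 + P}$ ($E{\left(P \right)} = \frac{P + P}{P - 210} = \frac{2 P}{-210 + P}$)
$\frac{\left(\left(-72\right) 154 - 211\right) + 149137}{\left(-56104 + 146788\right) + E{\left(575 \right)}} = \frac{\left(\left(-72\right) 154 - 211\right) + 149137}{\left(-56104 + 146788\right) + 2 \cdot 575 \frac{1}{-210 + 575}} = \frac{\left(-11088 - 211\right) + 149137}{90684 + 2 \cdot 575 \cdot \frac{1}{365}} = \frac{-11299 + 149137}{90684 + 2 \cdot 575 \cdot \frac{1}{365}} = \frac{137838}{90684 + \frac{230}{73}} = \frac{137838}{\frac{6620162}{73}} = 137838 \cdot \frac{73}{6620162} = \frac{5031087}{3310081}$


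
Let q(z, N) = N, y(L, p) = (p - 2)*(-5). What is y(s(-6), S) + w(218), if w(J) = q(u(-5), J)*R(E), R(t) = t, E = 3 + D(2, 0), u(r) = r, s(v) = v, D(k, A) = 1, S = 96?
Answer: 402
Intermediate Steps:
y(L, p) = 10 - 5*p (y(L, p) = (-2 + p)*(-5) = 10 - 5*p)
E = 4 (E = 3 + 1 = 4)
w(J) = 4*J (w(J) = J*4 = 4*J)
y(s(-6), S) + w(218) = (10 - 5*96) + 4*218 = (10 - 480) + 872 = -470 + 872 = 402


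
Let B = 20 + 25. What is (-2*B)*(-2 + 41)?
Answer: -3510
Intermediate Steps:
B = 45
(-2*B)*(-2 + 41) = (-2*45)*(-2 + 41) = -90*39 = -3510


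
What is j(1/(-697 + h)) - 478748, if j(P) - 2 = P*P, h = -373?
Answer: -548116295399/1144900 ≈ -4.7875e+5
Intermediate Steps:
j(P) = 2 + P² (j(P) = 2 + P*P = 2 + P²)
j(1/(-697 + h)) - 478748 = (2 + (1/(-697 - 373))²) - 478748 = (2 + (1/(-1070))²) - 478748 = (2 + (-1/1070)²) - 478748 = (2 + 1/1144900) - 478748 = 2289801/1144900 - 478748 = -548116295399/1144900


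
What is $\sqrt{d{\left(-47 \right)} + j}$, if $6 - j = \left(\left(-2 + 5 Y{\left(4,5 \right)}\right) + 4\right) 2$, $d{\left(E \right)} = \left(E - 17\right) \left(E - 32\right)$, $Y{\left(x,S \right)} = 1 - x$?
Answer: $4 \sqrt{318} \approx 71.33$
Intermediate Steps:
$d{\left(E \right)} = \left(-32 + E\right) \left(-17 + E\right)$ ($d{\left(E \right)} = \left(-17 + E\right) \left(-32 + E\right) = \left(-32 + E\right) \left(-17 + E\right)$)
$j = 32$ ($j = 6 - \left(\left(-2 + 5 \left(1 - 4\right)\right) + 4\right) 2 = 6 - \left(\left(-2 + 5 \left(-3\right)\right) + 4\right) 2 = 6 - \left(\left(-2 - 15\right) + 4\right) 2 = 6 - \left(-17 + 4\right) 2 = 6 - \left(-13\right) 2 = 6 - -26 = 6 + 26 = 32$)
$\sqrt{d{\left(-47 \right)} + j} = \sqrt{\left(544 + \left(-47\right)^{2} - -2303\right) + 32} = \sqrt{\left(544 + 2209 + 2303\right) + 32} = \sqrt{5056 + 32} = \sqrt{5088} = 4 \sqrt{318}$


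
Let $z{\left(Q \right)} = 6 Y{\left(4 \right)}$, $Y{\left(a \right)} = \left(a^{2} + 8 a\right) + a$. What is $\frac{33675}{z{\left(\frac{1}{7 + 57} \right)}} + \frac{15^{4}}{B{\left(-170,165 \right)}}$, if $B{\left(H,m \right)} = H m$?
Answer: $\frac{2063975}{19448} \approx 106.13$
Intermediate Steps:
$Y{\left(a \right)} = a^{2} + 9 a$
$z{\left(Q \right)} = 312$ ($z{\left(Q \right)} = 6 \cdot 4 \left(9 + 4\right) = 6 \cdot 4 \cdot 13 = 6 \cdot 52 = 312$)
$\frac{33675}{z{\left(\frac{1}{7 + 57} \right)}} + \frac{15^{4}}{B{\left(-170,165 \right)}} = \frac{33675}{312} + \frac{15^{4}}{\left(-170\right) 165} = 33675 \cdot \frac{1}{312} + \frac{50625}{-28050} = \frac{11225}{104} + 50625 \left(- \frac{1}{28050}\right) = \frac{11225}{104} - \frac{675}{374} = \frac{2063975}{19448}$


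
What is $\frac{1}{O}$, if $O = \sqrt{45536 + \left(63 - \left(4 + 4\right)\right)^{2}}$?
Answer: $\frac{\sqrt{48561}}{48561} \approx 0.0045379$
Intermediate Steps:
$O = \sqrt{48561}$ ($O = \sqrt{45536 + \left(63 - 8\right)^{2}} = \sqrt{45536 + 55^{2}} = \sqrt{45536 + 3025} = \sqrt{48561} \approx 220.37$)
$\frac{1}{O} = \frac{1}{\sqrt{48561}} = \frac{\sqrt{48561}}{48561}$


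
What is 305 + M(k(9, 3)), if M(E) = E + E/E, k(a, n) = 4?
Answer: 310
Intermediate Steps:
M(E) = 1 + E (M(E) = E + 1 = 1 + E)
305 + M(k(9, 3)) = 305 + (1 + 4) = 305 + 5 = 310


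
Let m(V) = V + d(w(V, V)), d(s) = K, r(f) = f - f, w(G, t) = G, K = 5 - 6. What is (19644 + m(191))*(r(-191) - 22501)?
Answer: -446284834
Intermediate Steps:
K = -1
r(f) = 0
d(s) = -1
m(V) = -1 + V (m(V) = V - 1 = -1 + V)
(19644 + m(191))*(r(-191) - 22501) = (19644 + (-1 + 191))*(0 - 22501) = (19644 + 190)*(-22501) = 19834*(-22501) = -446284834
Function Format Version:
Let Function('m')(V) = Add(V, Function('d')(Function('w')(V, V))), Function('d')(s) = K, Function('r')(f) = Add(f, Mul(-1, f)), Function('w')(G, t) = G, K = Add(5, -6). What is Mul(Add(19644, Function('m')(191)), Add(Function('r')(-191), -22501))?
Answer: -446284834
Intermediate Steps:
K = -1
Function('r')(f) = 0
Function('d')(s) = -1
Function('m')(V) = Add(-1, V) (Function('m')(V) = Add(V, -1) = Add(-1, V))
Mul(Add(19644, Function('m')(191)), Add(Function('r')(-191), -22501)) = Mul(Add(19644, Add(-1, 191)), Add(0, -22501)) = Mul(Add(19644, 190), -22501) = Mul(19834, -22501) = -446284834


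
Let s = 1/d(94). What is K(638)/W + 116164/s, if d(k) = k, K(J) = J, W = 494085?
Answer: 5395119654998/494085 ≈ 1.0919e+7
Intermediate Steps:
s = 1/94 ≈ 0.010638
K(638)/W + 116164/s = 638/494085 + 116164/(1/94) = 638*(1/494085) + 116164*94 = 638/494085 + 10919416 = 5395119654998/494085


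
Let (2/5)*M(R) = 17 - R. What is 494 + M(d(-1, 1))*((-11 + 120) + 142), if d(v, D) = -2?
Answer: 24833/2 ≈ 12417.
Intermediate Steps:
M(R) = 85/2 - 5*R/2 (M(R) = 5*(17 - R)/2 = 85/2 - 5*R/2)
494 + M(d(-1, 1))*((-11 + 120) + 142) = 494 + (85/2 - 5/2*(-2))*((-11 + 120) + 142) = 494 + (85/2 + 5)*(109 + 142) = 494 + (95/2)*251 = 494 + 23845/2 = 24833/2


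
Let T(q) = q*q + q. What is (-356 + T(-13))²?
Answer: 40000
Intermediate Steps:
T(q) = q + q² (T(q) = q² + q = q + q²)
(-356 + T(-13))² = (-356 - 13*(1 - 13))² = (-356 - 13*(-12))² = (-356 + 156)² = (-200)² = 40000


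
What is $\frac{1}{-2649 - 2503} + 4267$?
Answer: $\frac{21983583}{5152} \approx 4267.0$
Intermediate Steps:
$\frac{1}{-2649 - 2503} + 4267 = \frac{1}{-5152} + 4267 = - \frac{1}{5152} + 4267 = \frac{21983583}{5152}$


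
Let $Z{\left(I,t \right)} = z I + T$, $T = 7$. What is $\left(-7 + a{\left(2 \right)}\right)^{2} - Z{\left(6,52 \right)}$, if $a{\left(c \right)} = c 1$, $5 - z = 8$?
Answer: $36$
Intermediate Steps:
$z = -3$ ($z = 5 - 8 = -3$)
$a{\left(c \right)} = c$
$Z{\left(I,t \right)} = 7 - 3 I$ ($Z{\left(I,t \right)} = - 3 I + 7 = 7 - 3 I$)
$\left(-7 + a{\left(2 \right)}\right)^{2} - Z{\left(6,52 \right)} = \left(-7 + 2\right)^{2} - \left(7 - 18\right) = \left(-5\right)^{2} - \left(7 - 18\right) = 25 - -11 = 25 + 11 = 36$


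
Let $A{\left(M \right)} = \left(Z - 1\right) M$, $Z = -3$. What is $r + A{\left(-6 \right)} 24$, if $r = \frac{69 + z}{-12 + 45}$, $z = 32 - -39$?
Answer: $\frac{19148}{33} \approx 580.24$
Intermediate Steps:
$A{\left(M \right)} = - 4 M$ ($A{\left(M \right)} = \left(-3 - 1\right) M = - 4 M$)
$z = 71$ ($z = 32 + 39 = 71$)
$r = \frac{140}{33}$ ($r = \frac{69 + 71}{-12 + 45} = \frac{140}{33} \approx 4.2424$)
$r + A{\left(-6 \right)} 24 = \frac{140}{33} + \left(-4\right) \left(-6\right) 24 = \frac{140}{33} + 24 \cdot 24 = \frac{140}{33} + 576 = \frac{19148}{33}$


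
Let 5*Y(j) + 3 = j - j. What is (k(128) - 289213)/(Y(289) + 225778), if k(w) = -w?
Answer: -1446705/1128887 ≈ -1.2815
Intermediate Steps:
Y(j) = -3/5 (Y(j) = -3/5 + (j - j)/5 = -3/5 + (1/5)*0 = -3/5 + 0 = -3/5)
(k(128) - 289213)/(Y(289) + 225778) = (-1*128 - 289213)/(-3/5 + 225778) = (-128 - 289213)/(1128887/5) = -289341*5/1128887 = -1446705/1128887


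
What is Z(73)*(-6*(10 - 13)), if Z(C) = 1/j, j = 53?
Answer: 18/53 ≈ 0.33962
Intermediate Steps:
Z(C) = 1/53
Z(73)*(-6*(10 - 13)) = (-6*(10 - 13))/53 = (-6*(-3))/53 = (1/53)*18 = 18/53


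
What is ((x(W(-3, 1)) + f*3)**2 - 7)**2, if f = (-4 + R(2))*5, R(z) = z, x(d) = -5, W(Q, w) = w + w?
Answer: 1483524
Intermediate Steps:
W(Q, w) = 2*w
f = -10 (f = (-4 + 2)*5 = -2*5 = -10)
((x(W(-3, 1)) + f*3)**2 - 7)**2 = ((-5 - 10*3)**2 - 7)**2 = ((-5 - 30)**2 - 7)**2 = ((-35)**2 - 7)**2 = (1225 - 7)**2 = 1218**2 = 1483524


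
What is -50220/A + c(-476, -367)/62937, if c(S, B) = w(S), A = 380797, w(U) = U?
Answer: -477422216/3423745827 ≈ -0.13944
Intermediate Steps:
c(S, B) = S
-50220/A + c(-476, -367)/62937 = -50220/380797 - 476/62937 = -50220*1/380797 - 476*1/62937 = -50220/380797 - 68/8991 = -477422216/3423745827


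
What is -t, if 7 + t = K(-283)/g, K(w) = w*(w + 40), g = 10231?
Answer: 2848/10231 ≈ 0.27837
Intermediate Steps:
K(w) = w*(40 + w)
t = -2848/10231 (t = -7 - 283*(40 - 283)/10231 = -7 - 283*(-243)*(1/10231) = -7 + 68769*(1/10231) = -7 + 68769/10231 = -2848/10231 ≈ -0.27837)
-t = -1*(-2848/10231) = 2848/10231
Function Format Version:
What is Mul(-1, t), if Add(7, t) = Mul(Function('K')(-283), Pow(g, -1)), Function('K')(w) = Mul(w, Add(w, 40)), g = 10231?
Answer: Rational(2848, 10231) ≈ 0.27837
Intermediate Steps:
Function('K')(w) = Mul(w, Add(40, w))
t = Rational(-2848, 10231) (t = Add(-7, Mul(Mul(-283, Add(40, -283)), Pow(10231, -1))) = Add(-7, Mul(Mul(-283, -243), Rational(1, 10231))) = Add(-7, Mul(68769, Rational(1, 10231))) = Add(-7, Rational(68769, 10231)) = Rational(-2848, 10231) ≈ -0.27837)
Mul(-1, t) = Mul(-1, Rational(-2848, 10231)) = Rational(2848, 10231)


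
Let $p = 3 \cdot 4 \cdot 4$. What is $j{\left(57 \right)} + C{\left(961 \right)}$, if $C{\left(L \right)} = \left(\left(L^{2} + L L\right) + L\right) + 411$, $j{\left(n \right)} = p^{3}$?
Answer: $1959006$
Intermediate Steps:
$p = 48$ ($p = 12 \cdot 4 = 48$)
$j{\left(n \right)} = 110592$ ($j{\left(n \right)} = 48^{3} = 110592$)
$C{\left(L \right)} = 411 + L + 2 L^{2}$ ($C{\left(L \right)} = \left(\left(L^{2} + L^{2}\right) + L\right) + 411 = \left(2 L^{2} + L\right) + 411 = \left(L + 2 L^{2}\right) + 411 = 411 + L + 2 L^{2}$)
$j{\left(57 \right)} + C{\left(961 \right)} = 110592 + \left(411 + 961 + 2 \cdot 961^{2}\right) = 110592 + \left(411 + 961 + 2 \cdot 923521\right) = 110592 + \left(411 + 961 + 1847042\right) = 110592 + 1848414 = 1959006$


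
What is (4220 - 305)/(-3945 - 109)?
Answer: -3915/4054 ≈ -0.96571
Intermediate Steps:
(4220 - 305)/(-3945 - 109) = 3915/(-4054) = 3915*(-1/4054) = -3915/4054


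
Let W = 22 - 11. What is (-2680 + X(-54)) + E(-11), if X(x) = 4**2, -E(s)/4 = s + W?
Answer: -2664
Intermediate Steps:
W = 11
E(s) = -44 - 4*s (E(s) = -4*(s + 11) = -4*(11 + s) = -44 - 4*s)
X(x) = 16
(-2680 + X(-54)) + E(-11) = (-2680 + 16) + (-44 - 4*(-11)) = -2664 + (-44 + 44) = -2664 + 0 = -2664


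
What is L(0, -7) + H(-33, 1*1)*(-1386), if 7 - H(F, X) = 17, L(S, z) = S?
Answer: 13860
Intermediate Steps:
H(F, X) = -10 (H(F, X) = 7 - 1*17 = 7 - 17 = -10)
L(0, -7) + H(-33, 1*1)*(-1386) = 0 - 10*(-1386) = 0 + 13860 = 13860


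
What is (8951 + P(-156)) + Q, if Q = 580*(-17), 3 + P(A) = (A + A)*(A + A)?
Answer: 96432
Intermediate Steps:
P(A) = -3 + 4*A**2 (P(A) = -3 + (A + A)*(A + A) = -3 + (2*A)*(2*A) = -3 + 4*A**2)
Q = -9860
(8951 + P(-156)) + Q = (8951 + (-3 + 4*(-156)**2)) - 9860 = (8951 + (-3 + 4*24336)) - 9860 = (8951 + (-3 + 97344)) - 9860 = (8951 + 97341) - 9860 = 106292 - 9860 = 96432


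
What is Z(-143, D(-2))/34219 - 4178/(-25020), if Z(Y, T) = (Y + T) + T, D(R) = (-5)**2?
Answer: 70320061/428079690 ≈ 0.16427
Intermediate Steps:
D(R) = 25
Z(Y, T) = Y + 2*T (Z(Y, T) = (T + Y) + T = Y + 2*T)
Z(-143, D(-2))/34219 - 4178/(-25020) = (-143 + 2*25)/34219 - 4178/(-25020) = (-143 + 50)*(1/34219) - 4178*(-1/25020) = -93*1/34219 + 2089/12510 = -93/34219 + 2089/12510 = 70320061/428079690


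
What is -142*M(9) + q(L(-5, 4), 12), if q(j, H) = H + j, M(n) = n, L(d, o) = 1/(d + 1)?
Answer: -5065/4 ≈ -1266.3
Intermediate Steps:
L(d, o) = 1/(1 + d)
-142*M(9) + q(L(-5, 4), 12) = -142*9 + (12 + 1/(1 - 5)) = -1278 + (12 + 1/(-4)) = -1278 + (12 - 1/4) = -1278 + 47/4 = -5065/4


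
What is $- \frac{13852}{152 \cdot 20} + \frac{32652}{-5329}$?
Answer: $- \frac{43269847}{4050040} \approx -10.684$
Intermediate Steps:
$- \frac{13852}{152 \cdot 20} + \frac{32652}{-5329} = - \frac{13852}{3040} + 32652 \left(- \frac{1}{5329}\right) = \left(-13852\right) \frac{1}{3040} - \frac{32652}{5329} = - \frac{3463}{760} - \frac{32652}{5329} = - \frac{43269847}{4050040}$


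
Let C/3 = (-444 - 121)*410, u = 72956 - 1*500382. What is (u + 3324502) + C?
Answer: 2202126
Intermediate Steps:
u = -427426 (u = 72956 - 500382 = -427426)
C = -694950 (C = 3*((-444 - 121)*410) = 3*(-565*410) = 3*(-231650) = -694950)
(u + 3324502) + C = (-427426 + 3324502) - 694950 = 2897076 - 694950 = 2202126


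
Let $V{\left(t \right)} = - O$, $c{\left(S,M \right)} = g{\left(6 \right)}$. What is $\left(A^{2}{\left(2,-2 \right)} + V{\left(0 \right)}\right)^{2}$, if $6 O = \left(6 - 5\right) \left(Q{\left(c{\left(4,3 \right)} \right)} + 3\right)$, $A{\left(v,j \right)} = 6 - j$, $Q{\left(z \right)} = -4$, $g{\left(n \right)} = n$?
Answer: $\frac{148225}{36} \approx 4117.4$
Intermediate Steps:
$c{\left(S,M \right)} = 6$
$O = - \frac{1}{6}$ ($O = \frac{\left(6 - 5\right) \left(-4 + 3\right)}{6} = \frac{1 \left(-1\right)}{6} = \frac{1}{6} \left(-1\right) = - \frac{1}{6} \approx -0.16667$)
$V{\left(t \right)} = \frac{1}{6}$ ($V{\left(t \right)} = \left(-1\right) \left(- \frac{1}{6}\right) = \frac{1}{6}$)
$\left(A^{2}{\left(2,-2 \right)} + V{\left(0 \right)}\right)^{2} = \left(\left(6 - -2\right)^{2} + \frac{1}{6}\right)^{2} = \left(\left(6 + 2\right)^{2} + \frac{1}{6}\right)^{2} = \left(8^{2} + \frac{1}{6}\right)^{2} = \left(64 + \frac{1}{6}\right)^{2} = \left(\frac{385}{6}\right)^{2} = \frac{148225}{36}$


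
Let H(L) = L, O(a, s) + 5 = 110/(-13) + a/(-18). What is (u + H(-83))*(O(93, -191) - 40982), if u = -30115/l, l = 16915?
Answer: 152873138298/43979 ≈ 3.4760e+6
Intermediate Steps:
O(a, s) = -175/13 - a/18 (O(a, s) = -5 + (110/(-13) + a/(-18)) = -5 + (110*(-1/13) + a*(-1/18)) = -5 + (-110/13 - a/18) = -175/13 - a/18)
u = -6023/3383 (u = -30115/16915 = -30115*1/16915 = -6023/3383 ≈ -1.7804)
(u + H(-83))*(O(93, -191) - 40982) = (-6023/3383 - 83)*((-175/13 - 1/18*93) - 40982) = -286812*((-175/13 - 31/6) - 40982)/3383 = -286812*(-1453/78 - 40982)/3383 = -286812/3383*(-3198049/78) = 152873138298/43979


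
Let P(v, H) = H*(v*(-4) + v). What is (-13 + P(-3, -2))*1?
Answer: -31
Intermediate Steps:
P(v, H) = -3*H*v (P(v, H) = H*(-4*v + v) = H*(-3*v) = -3*H*v)
(-13 + P(-3, -2))*1 = (-13 - 3*(-2)*(-3))*1 = (-13 - 18)*1 = -31*1 = -31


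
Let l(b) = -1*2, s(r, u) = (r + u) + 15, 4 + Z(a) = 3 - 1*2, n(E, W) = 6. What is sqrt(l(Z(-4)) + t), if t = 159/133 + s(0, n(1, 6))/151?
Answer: 2*I*sqrt(67097303)/20083 ≈ 0.81574*I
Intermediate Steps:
Z(a) = -3 (Z(a) = -4 + (3 - 1*2) = -4 + (3 - 2) = -4 + 1 = -3)
s(r, u) = 15 + r + u
l(b) = -2
t = 26802/20083 (t = 159/133 + (15 + 0 + 6)/151 = 159*(1/133) + 21*(1/151) = 159/133 + 21/151 = 26802/20083 ≈ 1.3346)
sqrt(l(Z(-4)) + t) = sqrt(-2 + 26802/20083) = sqrt(-13364/20083) = 2*I*sqrt(67097303)/20083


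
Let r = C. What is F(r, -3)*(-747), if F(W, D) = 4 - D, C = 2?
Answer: -5229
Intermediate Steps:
r = 2
F(r, -3)*(-747) = (4 - 1*(-3))*(-747) = (4 + 3)*(-747) = 7*(-747) = -5229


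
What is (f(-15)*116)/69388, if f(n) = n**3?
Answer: -97875/17347 ≈ -5.6422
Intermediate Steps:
(f(-15)*116)/69388 = ((-15)**3*116)/69388 = -3375*116*(1/69388) = -391500*1/69388 = -97875/17347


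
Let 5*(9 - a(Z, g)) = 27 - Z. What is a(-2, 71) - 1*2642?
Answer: -13194/5 ≈ -2638.8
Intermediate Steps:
a(Z, g) = 18/5 + Z/5 (a(Z, g) = 9 - (27 - Z)/5 = 9 + (-27/5 + Z/5) = 18/5 + Z/5)
a(-2, 71) - 1*2642 = (18/5 + (⅕)*(-2)) - 1*2642 = (18/5 - ⅖) - 2642 = 16/5 - 2642 = -13194/5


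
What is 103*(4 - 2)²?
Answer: 412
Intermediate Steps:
103*(4 - 2)² = 103*2² = 103*4 = 412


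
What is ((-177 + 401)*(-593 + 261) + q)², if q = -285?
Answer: 5573070409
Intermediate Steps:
((-177 + 401)*(-593 + 261) + q)² = ((-177 + 401)*(-593 + 261) - 285)² = (224*(-332) - 285)² = (-74368 - 285)² = (-74653)² = 5573070409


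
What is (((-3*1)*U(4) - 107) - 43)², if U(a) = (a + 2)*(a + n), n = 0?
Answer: 49284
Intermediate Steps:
U(a) = a*(2 + a) (U(a) = (a + 2)*(a + 0) = (2 + a)*a = a*(2 + a))
(((-3*1)*U(4) - 107) - 43)² = (((-3*1)*(4*(2 + 4)) - 107) - 43)² = ((-12*6 - 107) - 43)² = ((-3*24 - 107) - 43)² = ((-72 - 107) - 43)² = (-179 - 43)² = (-222)² = 49284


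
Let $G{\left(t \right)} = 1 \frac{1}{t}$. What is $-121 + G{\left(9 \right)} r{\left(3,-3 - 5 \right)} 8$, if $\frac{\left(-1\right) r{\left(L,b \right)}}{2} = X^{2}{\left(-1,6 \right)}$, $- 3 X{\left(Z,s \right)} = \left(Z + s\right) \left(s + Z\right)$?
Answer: $- \frac{19801}{81} \approx -244.46$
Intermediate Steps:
$X{\left(Z,s \right)} = - \frac{\left(Z + s\right)^{2}}{3}$ ($X{\left(Z,s \right)} = - \frac{\left(Z + s\right) \left(s + Z\right)}{3} = - \frac{\left(Z + s\right) \left(Z + s\right)}{3} = - \frac{\left(Z + s\right)^{2}}{3}$)
$r{\left(L,b \right)} = - \frac{1250}{9}$ ($r{\left(L,b \right)} = - 2 \left(- \frac{\left(-1 + 6\right)^{2}}{3}\right)^{2} = - 2 \left(- \frac{5^{2}}{3}\right)^{2} = - 2 \left(\left(- \frac{1}{3}\right) 25\right)^{2} = - 2 \left(- \frac{25}{3}\right)^{2} = \left(-2\right) \frac{625}{9} = - \frac{1250}{9}$)
$G{\left(t \right)} = \frac{1}{t}$
$-121 + G{\left(9 \right)} r{\left(3,-3 - 5 \right)} 8 = -121 + \frac{\left(- \frac{1250}{9}\right) 8}{9} = -121 + \frac{1}{9} \left(- \frac{10000}{9}\right) = -121 - \frac{10000}{81} = - \frac{19801}{81}$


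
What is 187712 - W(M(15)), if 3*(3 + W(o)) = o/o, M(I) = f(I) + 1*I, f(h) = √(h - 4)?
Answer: 563144/3 ≈ 1.8771e+5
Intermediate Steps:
f(h) = √(-4 + h)
M(I) = I + √(-4 + I) (M(I) = √(-4 + I) + 1*I = √(-4 + I) + I = I + √(-4 + I))
W(o) = -8/3 (W(o) = -3 + (o/o)/3 = -3 + (⅓)*1 = -3 + ⅓ = -8/3)
187712 - W(M(15)) = 187712 - 1*(-8/3) = 187712 + 8/3 = 563144/3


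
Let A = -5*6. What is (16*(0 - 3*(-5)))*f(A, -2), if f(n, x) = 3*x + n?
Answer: -8640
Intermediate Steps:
A = -30
f(n, x) = n + 3*x
(16*(0 - 3*(-5)))*f(A, -2) = (16*(0 - 3*(-5)))*(-30 + 3*(-2)) = (16*(0 + 15))*(-30 - 6) = (16*15)*(-36) = 240*(-36) = -8640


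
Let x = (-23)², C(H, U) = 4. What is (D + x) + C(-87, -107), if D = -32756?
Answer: -32223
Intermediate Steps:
x = 529
(D + x) + C(-87, -107) = (-32756 + 529) + 4 = -32227 + 4 = -32223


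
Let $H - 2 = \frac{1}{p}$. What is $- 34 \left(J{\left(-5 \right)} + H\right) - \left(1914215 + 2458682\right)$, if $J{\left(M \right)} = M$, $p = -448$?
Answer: $- \frac{979506063}{224} \approx -4.3728 \cdot 10^{6}$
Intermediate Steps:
$H = \frac{895}{448}$ ($H = 2 + \frac{1}{-448} = 2 - \frac{1}{448} = \frac{895}{448} \approx 1.9978$)
$- 34 \left(J{\left(-5 \right)} + H\right) - \left(1914215 + 2458682\right) = - 34 \left(-5 + \frac{895}{448}\right) - \left(1914215 + 2458682\right) = \left(-34\right) \left(- \frac{1345}{448}\right) - 4372897 = \frac{22865}{224} - 4372897 = - \frac{979506063}{224}$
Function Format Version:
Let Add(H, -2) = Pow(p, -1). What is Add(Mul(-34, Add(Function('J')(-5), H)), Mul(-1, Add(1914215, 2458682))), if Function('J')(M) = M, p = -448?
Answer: Rational(-979506063, 224) ≈ -4.3728e+6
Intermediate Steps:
H = Rational(895, 448) (H = Add(2, Pow(-448, -1)) = Add(2, Rational(-1, 448)) = Rational(895, 448) ≈ 1.9978)
Add(Mul(-34, Add(Function('J')(-5), H)), Mul(-1, Add(1914215, 2458682))) = Add(Mul(-34, Add(-5, Rational(895, 448))), Mul(-1, Add(1914215, 2458682))) = Add(Mul(-34, Rational(-1345, 448)), Mul(-1, 4372897)) = Add(Rational(22865, 224), -4372897) = Rational(-979506063, 224)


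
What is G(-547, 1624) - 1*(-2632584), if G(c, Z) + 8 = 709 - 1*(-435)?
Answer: 2633720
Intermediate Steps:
G(c, Z) = 1136 (G(c, Z) = -8 + (709 - 1*(-435)) = -8 + (709 + 435) = -8 + 1144 = 1136)
G(-547, 1624) - 1*(-2632584) = 1136 - 1*(-2632584) = 1136 + 2632584 = 2633720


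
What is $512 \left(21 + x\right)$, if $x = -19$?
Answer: $1024$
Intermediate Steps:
$512 \left(21 + x\right) = 512 \left(21 - 19\right) = 512 \cdot 2 = 1024$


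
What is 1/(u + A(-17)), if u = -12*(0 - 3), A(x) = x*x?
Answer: 1/325 ≈ 0.0030769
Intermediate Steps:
A(x) = x²
u = 36 (u = -12*(-3) = 36)
1/(u + A(-17)) = 1/(36 + (-17)²) = 1/(36 + 289) = 1/325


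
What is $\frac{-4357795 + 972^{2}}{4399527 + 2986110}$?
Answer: $- \frac{487573}{1055091} \approx -0.46211$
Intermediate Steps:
$\frac{-4357795 + 972^{2}}{4399527 + 2986110} = \frac{-4357795 + 944784}{7385637} = \left(-3413011\right) \frac{1}{7385637} = - \frac{487573}{1055091}$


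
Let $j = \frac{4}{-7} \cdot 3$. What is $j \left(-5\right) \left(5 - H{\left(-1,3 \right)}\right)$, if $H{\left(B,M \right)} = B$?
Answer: $\frac{360}{7} \approx 51.429$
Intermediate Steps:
$j = - \frac{12}{7}$ ($j = 4 \left(- \frac{1}{7}\right) 3 = \left(- \frac{4}{7}\right) 3 = - \frac{12}{7} \approx -1.7143$)
$j \left(-5\right) \left(5 - H{\left(-1,3 \right)}\right) = \left(- \frac{12}{7}\right) \left(-5\right) \left(5 - -1\right) = \frac{60 \left(5 + 1\right)}{7} = \frac{60}{7} \cdot 6 = \frac{360}{7}$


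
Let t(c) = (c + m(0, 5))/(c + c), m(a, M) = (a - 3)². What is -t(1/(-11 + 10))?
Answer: 4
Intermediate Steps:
m(a, M) = (-3 + a)²
t(c) = (9 + c)/(2*c) (t(c) = (c + (-3 + 0)²)/(c + c) = (c + (-3)²)/((2*c)) = (c + 9)*(1/(2*c)) = (9 + c)*(1/(2*c)) = (9 + c)/(2*c))
-t(1/(-11 + 10)) = -(9 + 1/(-11 + 10))/(2*(1/(-11 + 10))) = -(9 + 1/(-1))/(2*(1/(-1))) = -(9 - 1)/(2*(-1)) = -(-1)*8/2 = -1*(-4) = 4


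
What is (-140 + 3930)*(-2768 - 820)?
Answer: -13598520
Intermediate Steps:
(-140 + 3930)*(-2768 - 820) = 3790*(-3588) = -13598520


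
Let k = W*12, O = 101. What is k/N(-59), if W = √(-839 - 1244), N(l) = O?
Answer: 12*I*√2083/101 ≈ 5.4226*I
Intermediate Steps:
N(l) = 101
W = I*√2083 (W = √(-2083) = I*√2083 ≈ 45.64*I)
k = 12*I*√2083 (k = (I*√2083)*12 = 12*I*√2083 ≈ 547.68*I)
k/N(-59) = (12*I*√2083)/101 = (12*I*√2083)*(1/101) = 12*I*√2083/101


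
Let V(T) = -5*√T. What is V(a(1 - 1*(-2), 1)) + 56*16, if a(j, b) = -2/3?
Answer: 896 - 5*I*√6/3 ≈ 896.0 - 4.0825*I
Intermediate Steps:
a(j, b) = -⅔ (a(j, b) = -2*⅓ = -⅔)
V(a(1 - 1*(-2), 1)) + 56*16 = -5*I*√6/3 + 56*16 = -5*I*√6/3 + 896 = 896 - 5*I*√6/3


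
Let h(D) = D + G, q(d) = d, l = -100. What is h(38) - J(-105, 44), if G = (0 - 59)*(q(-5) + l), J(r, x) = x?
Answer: 6189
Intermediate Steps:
G = 6195 (G = (0 - 59)*(-5 - 100) = -59*(-105) = 6195)
h(D) = 6195 + D (h(D) = D + 6195 = 6195 + D)
h(38) - J(-105, 44) = (6195 + 38) - 1*44 = 6233 - 44 = 6189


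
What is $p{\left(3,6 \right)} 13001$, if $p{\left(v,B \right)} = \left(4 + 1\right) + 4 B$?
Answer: $377029$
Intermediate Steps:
$p{\left(v,B \right)} = 5 + 4 B$
$p{\left(3,6 \right)} 13001 = \left(5 + 4 \cdot 6\right) 13001 = \left(5 + 24\right) 13001 = 29 \cdot 13001 = 377029$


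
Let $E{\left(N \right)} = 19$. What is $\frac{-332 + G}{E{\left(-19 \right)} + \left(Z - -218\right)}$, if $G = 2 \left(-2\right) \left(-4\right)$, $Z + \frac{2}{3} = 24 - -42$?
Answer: $- \frac{948}{907} \approx -1.0452$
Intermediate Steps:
$Z = \frac{196}{3}$ ($Z = - \frac{2}{3} + \left(24 - -42\right) = - \frac{2}{3} + \left(24 + 42\right) = - \frac{2}{3} + 66 = \frac{196}{3} \approx 65.333$)
$G = 16$ ($G = \left(-4\right) \left(-4\right) = 16$)
$\frac{-332 + G}{E{\left(-19 \right)} + \left(Z - -218\right)} = \frac{-332 + 16}{19 + \left(\frac{196}{3} - -218\right)} = - \frac{316}{19 + \left(\frac{196}{3} + 218\right)} = - \frac{316}{19 + \frac{850}{3}} = - \frac{316}{\frac{907}{3}} = \left(-316\right) \frac{3}{907} = - \frac{948}{907}$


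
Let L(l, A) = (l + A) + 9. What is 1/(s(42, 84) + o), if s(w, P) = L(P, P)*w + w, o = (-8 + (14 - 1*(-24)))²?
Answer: 1/8376 ≈ 0.00011939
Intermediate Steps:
L(l, A) = 9 + A + l (L(l, A) = (A + l) + 9 = 9 + A + l)
o = 900 (o = (-8 + (14 + 24))² = (-8 + 38)² = 30² = 900)
s(w, P) = w + w*(9 + 2*P) (s(w, P) = (9 + P + P)*w + w = (9 + 2*P)*w + w = w*(9 + 2*P) + w = w + w*(9 + 2*P))
1/(s(42, 84) + o) = 1/(2*42*(5 + 84) + 900) = 1/(2*42*89 + 900) = 1/(7476 + 900) = 1/8376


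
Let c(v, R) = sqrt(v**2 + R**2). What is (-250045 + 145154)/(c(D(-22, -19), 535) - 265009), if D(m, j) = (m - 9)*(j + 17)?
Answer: 27797059019/70229480012 + 104891*sqrt(290069)/70229480012 ≈ 0.39661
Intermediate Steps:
D(m, j) = (-9 + m)*(17 + j)
c(v, R) = sqrt(R**2 + v**2)
(-250045 + 145154)/(c(D(-22, -19), 535) - 265009) = (-250045 + 145154)/(sqrt(535**2 + (-153 - 9*(-19) + 17*(-22) - 19*(-22))**2) - 265009) = -104891/(sqrt(286225 + (-153 + 171 - 374 + 418)**2) - 265009) = -104891/(sqrt(286225 + 62**2) - 265009) = -104891/(sqrt(286225 + 3844) - 265009) = -104891/(sqrt(290069) - 265009) = -104891/(-265009 + sqrt(290069))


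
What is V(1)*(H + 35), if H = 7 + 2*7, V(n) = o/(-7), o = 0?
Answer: 0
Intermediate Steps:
V(n) = 0 (V(n) = 0/(-7) = 0*(-⅐) = 0)
H = 21 (H = 7 + 14 = 21)
V(1)*(H + 35) = 0*(21 + 35) = 0*56 = 0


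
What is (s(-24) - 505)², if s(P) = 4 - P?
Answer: 227529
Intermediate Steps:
(s(-24) - 505)² = ((4 - 1*(-24)) - 505)² = ((4 + 24) - 505)² = (28 - 505)² = (-477)² = 227529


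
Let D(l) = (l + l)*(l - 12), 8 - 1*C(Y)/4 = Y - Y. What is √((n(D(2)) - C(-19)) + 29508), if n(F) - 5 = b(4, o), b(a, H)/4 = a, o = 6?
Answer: √29497 ≈ 171.75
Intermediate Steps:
C(Y) = 32 (C(Y) = 32 - 4*(Y - Y) = 32 - 4*0 = 32 + 0 = 32)
D(l) = 2*l*(-12 + l) (D(l) = (2*l)*(-12 + l) = 2*l*(-12 + l))
b(a, H) = 4*a
n(F) = 21 (n(F) = 5 + 4*4 = 5 + 16 = 21)
√((n(D(2)) - C(-19)) + 29508) = √((21 - 1*32) + 29508) = √((21 - 32) + 29508) = √(-11 + 29508) = √29497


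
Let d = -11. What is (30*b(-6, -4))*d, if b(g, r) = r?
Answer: 1320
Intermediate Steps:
(30*b(-6, -4))*d = (30*(-4))*(-11) = -120*(-11) = 1320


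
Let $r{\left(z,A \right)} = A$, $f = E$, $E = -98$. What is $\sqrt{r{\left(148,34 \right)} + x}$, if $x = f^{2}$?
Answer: $\sqrt{9638} \approx 98.173$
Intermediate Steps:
$f = -98$
$x = 9604$ ($x = \left(-98\right)^{2} = 9604$)
$\sqrt{r{\left(148,34 \right)} + x} = \sqrt{34 + 9604} = \sqrt{9638}$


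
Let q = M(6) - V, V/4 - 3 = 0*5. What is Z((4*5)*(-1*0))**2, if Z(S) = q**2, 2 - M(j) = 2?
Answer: 20736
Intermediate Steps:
V = 12 (V = 12 + 4*(0*5) = 12 + 4*0 = 12 + 0 = 12)
M(j) = 0 (M(j) = 2 - 1*2 = 2 - 2 = 0)
q = -12 (q = 0 - 1*12 = 0 - 12 = -12)
Z(S) = 144 (Z(S) = (-12)**2 = 144)
Z((4*5)*(-1*0))**2 = 144**2 = 20736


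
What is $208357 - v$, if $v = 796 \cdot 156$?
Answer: $84181$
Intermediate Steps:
$v = 124176$
$208357 - v = 208357 - 124176 = 84181$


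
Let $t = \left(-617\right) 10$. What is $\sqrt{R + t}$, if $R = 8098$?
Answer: $2 \sqrt{482} \approx 43.909$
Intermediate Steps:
$t = -6170$
$\sqrt{R + t} = \sqrt{8098 - 6170} = \sqrt{1928} = 2 \sqrt{482}$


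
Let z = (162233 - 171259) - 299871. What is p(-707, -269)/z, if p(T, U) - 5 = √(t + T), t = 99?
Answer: -5/308897 - 4*I*√38/308897 ≈ -1.6187e-5 - 7.9825e-5*I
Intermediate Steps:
z = -308897 (z = -9026 - 299871 = -308897)
p(T, U) = 5 + √(99 + T)
p(-707, -269)/z = (5 + √(99 - 707))/(-308897) = (5 + √(-608))*(-1/308897) = (5 + 4*I*√38)*(-1/308897) = -5/308897 - 4*I*√38/308897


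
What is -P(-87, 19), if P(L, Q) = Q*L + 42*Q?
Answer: 855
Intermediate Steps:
P(L, Q) = 42*Q + L*Q (P(L, Q) = L*Q + 42*Q = 42*Q + L*Q)
-P(-87, 19) = -19*(42 - 87) = -19*(-45) = -1*(-855) = 855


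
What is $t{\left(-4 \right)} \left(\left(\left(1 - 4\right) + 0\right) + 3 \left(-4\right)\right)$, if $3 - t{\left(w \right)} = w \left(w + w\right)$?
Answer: $435$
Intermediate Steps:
$t{\left(w \right)} = 3 - 2 w^{2}$ ($t{\left(w \right)} = 3 - w \left(w + w\right) = 3 - w 2 w = 3 - 2 w^{2}$)
$t{\left(-4 \right)} \left(\left(\left(1 - 4\right) + 0\right) + 3 \left(-4\right)\right) = \left(3 - 2 \left(-4\right)^{2}\right) \left(\left(\left(1 - 4\right) + 0\right) + 3 \left(-4\right)\right) = \left(3 - 32\right) \left(\left(-3 + 0\right) - 12\right) = \left(3 - 32\right) \left(-3 - 12\right) = \left(-29\right) \left(-15\right) = 435$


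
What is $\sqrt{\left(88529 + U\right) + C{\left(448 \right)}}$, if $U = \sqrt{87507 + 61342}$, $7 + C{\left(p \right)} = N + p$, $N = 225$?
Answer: $\sqrt{89195 + \sqrt{148849}} \approx 299.3$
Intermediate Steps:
$C{\left(p \right)} = 218 + p$ ($C{\left(p \right)} = -7 + \left(225 + p\right) = 218 + p$)
$U = \sqrt{148849} \approx 385.81$
$\sqrt{\left(88529 + U\right) + C{\left(448 \right)}} = \sqrt{\left(88529 + \sqrt{148849}\right) + \left(218 + 448\right)} = \sqrt{\left(88529 + \sqrt{148849}\right) + 666} = \sqrt{89195 + \sqrt{148849}}$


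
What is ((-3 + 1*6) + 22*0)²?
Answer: 9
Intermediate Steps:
((-3 + 1*6) + 22*0)² = ((-3 + 6) + 0)² = (3 + 0)² = 3² = 9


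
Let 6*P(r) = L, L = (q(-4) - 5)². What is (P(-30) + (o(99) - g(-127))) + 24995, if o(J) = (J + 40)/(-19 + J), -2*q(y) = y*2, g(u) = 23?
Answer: 5993737/240 ≈ 24974.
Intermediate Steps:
q(y) = -y (q(y) = -y*2/2 = -y)
L = 1 (L = (-1*(-4) - 5)² = (4 - 5)² = (-1)² = 1)
o(J) = (40 + J)/(-19 + J)
P(r) = ⅙ (P(r) = (⅙)*1 = ⅙)
(P(-30) + (o(99) - g(-127))) + 24995 = (⅙ + ((40 + 99)/(-19 + 99) - 1*23)) + 24995 = (⅙ + (139/80 - 23)) + 24995 = (⅙ - 1701/80) + 24995 = -5063/240 + 24995 = 5993737/240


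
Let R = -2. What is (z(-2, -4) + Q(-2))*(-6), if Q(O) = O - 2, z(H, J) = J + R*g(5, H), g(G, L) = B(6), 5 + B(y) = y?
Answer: 60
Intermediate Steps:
B(y) = -5 + y
g(G, L) = 1 (g(G, L) = -5 + 6 = 1)
z(H, J) = -2 + J (z(H, J) = J - 2*1 = J - 2 = -2 + J)
Q(O) = -2 + O
(z(-2, -4) + Q(-2))*(-6) = ((-2 - 4) + (-2 - 2))*(-6) = (-6 - 4)*(-6) = -10*(-6) = 60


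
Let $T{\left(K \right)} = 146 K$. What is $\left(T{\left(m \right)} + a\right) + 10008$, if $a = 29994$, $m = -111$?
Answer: $23796$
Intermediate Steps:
$\left(T{\left(m \right)} + a\right) + 10008 = \left(146 \left(-111\right) + 29994\right) + 10008 = \left(-16206 + 29994\right) + 10008 = 13788 + 10008 = 23796$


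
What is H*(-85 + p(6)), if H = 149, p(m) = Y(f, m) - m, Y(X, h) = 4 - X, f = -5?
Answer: -12218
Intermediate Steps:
p(m) = 9 - m (p(m) = (4 - 1*(-5)) - m = (4 + 5) - m = 9 - m)
H*(-85 + p(6)) = 149*(-85 + (9 - 1*6)) = 149*(-85 + (9 - 6)) = 149*(-85 + 3) = 149*(-82) = -12218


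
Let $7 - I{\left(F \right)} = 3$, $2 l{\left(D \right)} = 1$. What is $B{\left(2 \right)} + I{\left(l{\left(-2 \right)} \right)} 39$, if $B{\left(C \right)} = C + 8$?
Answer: $166$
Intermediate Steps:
$B{\left(C \right)} = 8 + C$
$l{\left(D \right)} = \frac{1}{2}$ ($l{\left(D \right)} = \frac{1}{2} \cdot 1 = \frac{1}{2}$)
$I{\left(F \right)} = 4$ ($I{\left(F \right)} = 7 - 3 = 4$)
$B{\left(2 \right)} + I{\left(l{\left(-2 \right)} \right)} 39 = \left(8 + 2\right) + 4 \cdot 39 = 10 + 156 = 166$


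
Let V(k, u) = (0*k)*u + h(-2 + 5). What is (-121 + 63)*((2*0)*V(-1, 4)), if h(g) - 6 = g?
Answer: 0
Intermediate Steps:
h(g) = 6 + g
V(k, u) = 9 (V(k, u) = (0*k)*u + (6 + (-2 + 5)) = 0*u + (6 + 3) = 0 + 9 = 9)
(-121 + 63)*((2*0)*V(-1, 4)) = (-121 + 63)*((2*0)*9) = -0*9 = -58*0 = 0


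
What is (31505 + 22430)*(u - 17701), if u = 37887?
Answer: 1088731910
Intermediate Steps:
(31505 + 22430)*(u - 17701) = (31505 + 22430)*(37887 - 17701) = 53935*20186 = 1088731910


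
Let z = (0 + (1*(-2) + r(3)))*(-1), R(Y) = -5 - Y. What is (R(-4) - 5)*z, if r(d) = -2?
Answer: -24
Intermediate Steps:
z = 4 (z = (0 + (1*(-2) - 2))*(-1) = (0 + (-2 - 2))*(-1) = (0 - 4)*(-1) = -4*(-1) = 4)
(R(-4) - 5)*z = ((-5 - 1*(-4)) - 5)*4 = ((-5 + 4) - 5)*4 = (-1 - 5)*4 = -6*4 = -24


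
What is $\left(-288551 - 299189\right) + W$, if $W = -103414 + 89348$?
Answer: $-601806$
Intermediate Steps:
$W = -14066$
$\left(-288551 - 299189\right) + W = \left(-288551 - 299189\right) - 14066 = -587740 - 14066 = -601806$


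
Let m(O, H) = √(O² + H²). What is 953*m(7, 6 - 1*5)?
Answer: 4765*√2 ≈ 6738.7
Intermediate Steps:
m(O, H) = √(H² + O²)
953*m(7, 6 - 1*5) = 953*√((6 - 1*5)² + 7²) = 953*√((6 - 5)² + 49) = 953*√(1² + 49) = 953*√(1 + 49) = 953*√50 = 953*(5*√2) = 4765*√2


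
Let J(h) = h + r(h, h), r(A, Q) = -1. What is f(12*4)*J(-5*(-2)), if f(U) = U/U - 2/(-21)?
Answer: 69/7 ≈ 9.8571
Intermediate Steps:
f(U) = 23/21 (f(U) = 1 - 2*(-1/21) = 1 + 2/21 = 23/21)
J(h) = -1 + h (J(h) = h - 1 = -1 + h)
f(12*4)*J(-5*(-2)) = 23*(-1 - 5*(-2))/21 = 23*(-1 + 10)/21 = (23/21)*9 = 69/7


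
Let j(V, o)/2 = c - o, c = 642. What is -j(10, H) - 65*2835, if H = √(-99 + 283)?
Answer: -185559 + 4*√46 ≈ -1.8553e+5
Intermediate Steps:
H = 2*√46 (H = √184 = 2*√46 ≈ 13.565)
j(V, o) = 1284 - 2*o (j(V, o) = 2*(642 - o) = 1284 - 2*o)
-j(10, H) - 65*2835 = -(1284 - 4*√46) - 65*2835 = -(1284 - 4*√46) - 1*184275 = (-1284 + 4*√46) - 184275 = -185559 + 4*√46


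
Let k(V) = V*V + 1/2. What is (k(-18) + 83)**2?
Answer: 664225/4 ≈ 1.6606e+5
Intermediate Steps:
k(V) = 1/2 + V**2 (k(V) = V**2 + 1/2 = 1/2 + V**2)
(k(-18) + 83)**2 = ((1/2 + (-18)**2) + 83)**2 = ((1/2 + 324) + 83)**2 = (649/2 + 83)**2 = (815/2)**2 = 664225/4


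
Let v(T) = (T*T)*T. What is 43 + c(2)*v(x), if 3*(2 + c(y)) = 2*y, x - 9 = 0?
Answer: -443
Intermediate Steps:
x = 9 (x = 9 + 0 = 9)
v(T) = T³ (v(T) = T²*T = T³)
c(y) = -2 + 2*y/3 (c(y) = -2 + (2*y)/3 = -2 + 2*y/3)
43 + c(2)*v(x) = 43 + (-2 + (⅔)*2)*9³ = 43 + (-2 + 4/3)*729 = 43 - ⅔*729 = 43 - 486 = -443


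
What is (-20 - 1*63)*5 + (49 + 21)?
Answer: -345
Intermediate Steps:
(-20 - 1*63)*5 + (49 + 21) = (-20 - 63)*5 + 70 = -83*5 + 70 = -415 + 70 = -345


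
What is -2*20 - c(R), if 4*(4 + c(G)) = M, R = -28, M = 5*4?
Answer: -41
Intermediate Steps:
M = 20
c(G) = 1 (c(G) = -4 + (1/4)*20 = -4 + 5 = 1)
-2*20 - c(R) = -2*20 - 1*1 = -40 - 1 = -41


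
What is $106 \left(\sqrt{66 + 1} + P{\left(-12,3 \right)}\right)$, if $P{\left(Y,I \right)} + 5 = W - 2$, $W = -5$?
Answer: $-1272 + 106 \sqrt{67} \approx -404.35$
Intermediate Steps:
$P{\left(Y,I \right)} = -12$ ($P{\left(Y,I \right)} = -5 - 7 = -12$)
$106 \left(\sqrt{66 + 1} + P{\left(-12,3 \right)}\right) = 106 \left(\sqrt{66 + 1} - 12\right) = 106 \left(\sqrt{67} - 12\right) = 106 \left(-12 + \sqrt{67}\right) = -1272 + 106 \sqrt{67}$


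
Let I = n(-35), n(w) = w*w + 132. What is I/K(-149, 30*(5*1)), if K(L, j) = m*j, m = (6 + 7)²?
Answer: 1357/25350 ≈ 0.053531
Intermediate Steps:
n(w) = 132 + w² (n(w) = w² + 132 = 132 + w²)
I = 1357 (I = 132 + (-35)² = 132 + 1225 = 1357)
m = 169 (m = 13² = 169)
K(L, j) = 169*j
I/K(-149, 30*(5*1)) = 1357/((169*(30*(5*1)))) = 1357/((169*(30*5))) = 1357/((169*150)) = 1357/25350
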